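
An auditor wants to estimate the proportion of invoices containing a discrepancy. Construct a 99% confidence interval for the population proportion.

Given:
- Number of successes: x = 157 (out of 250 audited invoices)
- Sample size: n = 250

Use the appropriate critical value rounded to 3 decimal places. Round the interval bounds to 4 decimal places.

Sample proportion: p̂ = 157/250 = 0.628000

Check conditions for normal approximation:
  np̂ = 157 ≥ 10 ✓
  n(1-p̂) = 93 ≥ 10 ✓

The sample is large enough, so use a z-interval (normal approximation) for the proportion.

For 99% confidence, z* = 2.576 (from standard normal table)

Standard error: SE = √(p̂(1-p̂)/n) = √(0.628000×0.372000/250) = 0.03056900

Margin of error: E = z* × SE = 2.576 × 0.03056900 = 0.078746

Z-interval: p̂ ± E = 0.628000 ± 0.078746 = (0.549254, 0.706746)

Rounded to 4 decimal places:

(0.5493, 0.7067)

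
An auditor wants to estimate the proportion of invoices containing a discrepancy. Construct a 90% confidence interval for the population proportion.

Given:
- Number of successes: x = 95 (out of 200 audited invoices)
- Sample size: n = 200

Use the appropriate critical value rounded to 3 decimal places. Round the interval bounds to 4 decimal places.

Sample proportion: p̂ = 95/200 = 0.475000

Check conditions for normal approximation:
  np̂ = 95 ≥ 10 ✓
  n(1-p̂) = 105 ≥ 10 ✓

The sample is large enough, so use a z-interval (normal approximation) for the proportion.

For 90% confidence, z* = 1.645 (from standard normal table)

Standard error: SE = √(p̂(1-p̂)/n) = √(0.475000×0.525000/200) = 0.03531112

Margin of error: E = z* × SE = 1.645 × 0.03531112 = 0.058087

Z-interval: p̂ ± E = 0.475000 ± 0.058087 = (0.416913, 0.533087)

Rounded to 4 decimal places:

(0.4169, 0.5331)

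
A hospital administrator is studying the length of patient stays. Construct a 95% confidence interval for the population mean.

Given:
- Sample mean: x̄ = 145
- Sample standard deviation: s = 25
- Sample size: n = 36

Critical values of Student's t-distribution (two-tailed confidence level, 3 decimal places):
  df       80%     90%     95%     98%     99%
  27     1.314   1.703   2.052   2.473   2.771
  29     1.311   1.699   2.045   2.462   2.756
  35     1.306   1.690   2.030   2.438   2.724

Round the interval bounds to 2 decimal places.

The population standard deviation σ is unknown (only the sample standard deviation s is given), so use a t-interval with df = n - 1 = 36 - 1 = 35.

For 95% confidence with df = 35, t* = 2.030 (from t-table)

Standard error: SE = s/√n = 25/√36 = 4.166667

Margin of error: E = t* × SE = 2.030 × 4.166667 = 8.4583

T-interval: x̄ ± E = 145 ± 8.4583 = (136.5417, 153.4583)

Rounded to 2 decimal places:

(136.54, 153.46)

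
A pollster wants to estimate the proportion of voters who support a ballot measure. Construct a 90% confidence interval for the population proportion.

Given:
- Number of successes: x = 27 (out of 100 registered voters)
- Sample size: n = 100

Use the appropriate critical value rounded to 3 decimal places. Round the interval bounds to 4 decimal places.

Sample proportion: p̂ = 27/100 = 0.270000

Check conditions for normal approximation:
  np̂ = 27 ≥ 10 ✓
  n(1-p̂) = 73 ≥ 10 ✓

The sample is large enough, so use a z-interval (normal approximation) for the proportion.

For 90% confidence, z* = 1.645 (from standard normal table)

Standard error: SE = √(p̂(1-p̂)/n) = √(0.270000×0.730000/100) = 0.04439595

Margin of error: E = z* × SE = 1.645 × 0.04439595 = 0.073031

Z-interval: p̂ ± E = 0.270000 ± 0.073031 = (0.196969, 0.343031)

Rounded to 4 decimal places:

(0.1970, 0.3430)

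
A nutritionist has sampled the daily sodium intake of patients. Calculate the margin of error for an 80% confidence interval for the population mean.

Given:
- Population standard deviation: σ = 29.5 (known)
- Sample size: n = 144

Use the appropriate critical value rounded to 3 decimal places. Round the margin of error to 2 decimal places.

The population standard deviation σ is known, so use the z-interval margin of error formula.

For 80% confidence, z* = 1.282 (from standard normal table)

Margin of error formula for z-interval: E = z* × σ/√n

E = 1.282 × 29.5/√144
  = 1.282 × 2.458333
  = 3.1516

Rounded to 2 decimal places:

3.15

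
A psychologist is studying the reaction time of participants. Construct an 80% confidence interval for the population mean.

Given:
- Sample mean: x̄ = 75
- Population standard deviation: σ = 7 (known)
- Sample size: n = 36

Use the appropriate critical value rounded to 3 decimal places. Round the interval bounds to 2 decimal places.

The population standard deviation σ is known, so use a z-interval (standard normal critical value).

For 80% confidence, z* = 1.282 (from standard normal table)

Standard error: SE = σ/√n = 7/√36 = 1.166667

Margin of error: E = z* × SE = 1.282 × 1.166667 = 1.4957

Z-interval: x̄ ± E = 75 ± 1.4957 = (73.5043, 76.4957)

Rounded to 2 decimal places:

(73.50, 76.50)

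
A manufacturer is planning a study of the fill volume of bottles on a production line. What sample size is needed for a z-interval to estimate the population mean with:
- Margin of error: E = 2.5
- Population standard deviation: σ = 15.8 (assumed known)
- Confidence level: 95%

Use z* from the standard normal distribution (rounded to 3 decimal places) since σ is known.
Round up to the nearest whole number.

Using z* since population σ is known (z-interval formula).

For 95% confidence, z* = 1.96 (from standard normal table)

Sample size formula for z-interval: n = (z*σ/E)²

n = (1.96 × 15.8 / 2.5)²
  = (12.387200)²
  = 153.4427

Round up to the nearest whole number: n = 154

154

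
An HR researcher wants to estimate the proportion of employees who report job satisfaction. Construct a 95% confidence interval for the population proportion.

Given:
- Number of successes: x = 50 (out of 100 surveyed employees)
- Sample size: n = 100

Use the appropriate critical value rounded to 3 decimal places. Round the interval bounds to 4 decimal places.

Sample proportion: p̂ = 50/100 = 0.500000

Check conditions for normal approximation:
  np̂ = 50 ≥ 10 ✓
  n(1-p̂) = 50 ≥ 10 ✓

The sample is large enough, so use a z-interval (normal approximation) for the proportion.

For 95% confidence, z* = 1.96 (from standard normal table)

Standard error: SE = √(p̂(1-p̂)/n) = √(0.500000×0.500000/100) = 0.05000000

Margin of error: E = z* × SE = 1.96 × 0.05000000 = 0.098000

Z-interval: p̂ ± E = 0.500000 ± 0.098000 = (0.402000, 0.598000)

Rounded to 4 decimal places:

(0.4020, 0.5980)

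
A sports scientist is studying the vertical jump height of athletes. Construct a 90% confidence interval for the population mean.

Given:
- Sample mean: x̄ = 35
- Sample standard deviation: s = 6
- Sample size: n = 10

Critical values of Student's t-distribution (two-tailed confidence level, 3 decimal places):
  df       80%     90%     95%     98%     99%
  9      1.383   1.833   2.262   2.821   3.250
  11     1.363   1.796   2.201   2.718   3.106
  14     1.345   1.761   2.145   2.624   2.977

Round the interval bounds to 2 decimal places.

The population standard deviation σ is unknown (only the sample standard deviation s is given), so use a t-interval with df = n - 1 = 10 - 1 = 9.

For 90% confidence with df = 9, t* = 1.833 (from t-table)

Standard error: SE = s/√n = 6/√10 = 1.897367

Margin of error: E = t* × SE = 1.833 × 1.897367 = 3.4779

T-interval: x̄ ± E = 35 ± 3.4779 = (31.5221, 38.4779)

Rounded to 2 decimal places:

(31.52, 38.48)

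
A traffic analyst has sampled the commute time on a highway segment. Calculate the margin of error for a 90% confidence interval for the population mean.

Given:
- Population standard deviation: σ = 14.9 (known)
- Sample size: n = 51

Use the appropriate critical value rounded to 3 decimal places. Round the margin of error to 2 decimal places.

The population standard deviation σ is known, so use the z-interval margin of error formula.

For 90% confidence, z* = 1.645 (from standard normal table)

Margin of error formula for z-interval: E = z* × σ/√n

E = 1.645 × 14.9/√51
  = 1.645 × 2.086417
  = 3.4322

Rounded to 2 decimal places:

3.43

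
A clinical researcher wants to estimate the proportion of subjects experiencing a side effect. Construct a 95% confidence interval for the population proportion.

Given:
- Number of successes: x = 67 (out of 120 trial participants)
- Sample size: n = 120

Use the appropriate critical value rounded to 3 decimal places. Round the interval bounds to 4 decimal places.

Sample proportion: p̂ = 67/120 = 0.558333

Check conditions for normal approximation:
  np̂ = 67 ≥ 10 ✓
  n(1-p̂) = 53 ≥ 10 ✓

The sample is large enough, so use a z-interval (normal approximation) for the proportion.

For 95% confidence, z* = 1.96 (from standard normal table)

Standard error: SE = √(p̂(1-p̂)/n) = √(0.558333×0.441667/120) = 0.04533185

Margin of error: E = z* × SE = 1.96 × 0.04533185 = 0.088850

Z-interval: p̂ ± E = 0.558333 ± 0.088850 = (0.469483, 0.647184)

Rounded to 4 decimal places:

(0.4695, 0.6472)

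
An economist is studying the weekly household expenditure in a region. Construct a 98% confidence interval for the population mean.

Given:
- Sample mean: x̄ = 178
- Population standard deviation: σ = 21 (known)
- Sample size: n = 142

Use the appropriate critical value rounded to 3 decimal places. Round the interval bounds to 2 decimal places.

The population standard deviation σ is known, so use a z-interval (standard normal critical value).

For 98% confidence, z* = 2.326 (from standard normal table)

Standard error: SE = σ/√n = 21/√142 = 1.762281

Margin of error: E = z* × SE = 2.326 × 1.762281 = 4.0991

Z-interval: x̄ ± E = 178 ± 4.0991 = (173.9009, 182.0991)

Rounded to 2 decimal places:

(173.90, 182.10)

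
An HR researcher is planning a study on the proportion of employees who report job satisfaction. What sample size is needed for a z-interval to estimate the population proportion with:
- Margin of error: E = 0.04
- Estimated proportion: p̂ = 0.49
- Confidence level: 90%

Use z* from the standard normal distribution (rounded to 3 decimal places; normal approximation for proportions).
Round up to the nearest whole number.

Using z* for proportion z-interval (normal approximation).

For 90% confidence, z* = 1.645 (from standard normal table)

Sample size formula for proportion z-interval: n = z*²p̂(1-p̂)/E²

n = 1.645² × 0.49 × 0.51 / 0.04²
  = 2.706025 × 0.2499 / 0.0016
  = 422.6473

Round up to the nearest whole number: n = 423

423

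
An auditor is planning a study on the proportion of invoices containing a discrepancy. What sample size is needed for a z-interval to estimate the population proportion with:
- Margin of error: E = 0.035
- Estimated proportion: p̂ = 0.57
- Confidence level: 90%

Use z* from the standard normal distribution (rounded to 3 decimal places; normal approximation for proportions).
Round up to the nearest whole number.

Using z* for proportion z-interval (normal approximation).

For 90% confidence, z* = 1.645 (from standard normal table)

Sample size formula for proportion z-interval: n = z*²p̂(1-p̂)/E²

n = 1.645² × 0.57 × 0.43 / 0.035²
  = 2.706025 × 0.2451 / 0.001225
  = 541.4259

Round up to the nearest whole number: n = 542

542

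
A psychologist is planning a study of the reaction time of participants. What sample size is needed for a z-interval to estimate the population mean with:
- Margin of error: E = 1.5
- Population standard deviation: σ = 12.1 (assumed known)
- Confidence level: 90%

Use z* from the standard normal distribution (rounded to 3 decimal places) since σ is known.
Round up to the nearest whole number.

Using z* since population σ is known (z-interval formula).

For 90% confidence, z* = 1.645 (from standard normal table)

Sample size formula for z-interval: n = (z*σ/E)²

n = (1.645 × 12.1 / 1.5)²
  = (13.269667)²
  = 176.0841

Round up to the nearest whole number: n = 177

177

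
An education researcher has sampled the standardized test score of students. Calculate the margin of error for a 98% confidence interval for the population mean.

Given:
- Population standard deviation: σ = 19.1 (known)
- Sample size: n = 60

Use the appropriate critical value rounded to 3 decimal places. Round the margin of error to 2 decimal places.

The population standard deviation σ is known, so use the z-interval margin of error formula.

For 98% confidence, z* = 2.326 (from standard normal table)

Margin of error formula for z-interval: E = z* × σ/√n

E = 2.326 × 19.1/√60
  = 2.326 × 2.465799
  = 5.7354

Rounded to 2 decimal places:

5.74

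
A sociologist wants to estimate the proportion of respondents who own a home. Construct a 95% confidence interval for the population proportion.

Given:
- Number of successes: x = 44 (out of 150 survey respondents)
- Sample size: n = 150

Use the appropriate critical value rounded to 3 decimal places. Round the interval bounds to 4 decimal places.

Sample proportion: p̂ = 44/150 = 0.293333

Check conditions for normal approximation:
  np̂ = 44 ≥ 10 ✓
  n(1-p̂) = 106 ≥ 10 ✓

The sample is large enough, so use a z-interval (normal approximation) for the proportion.

For 95% confidence, z* = 1.96 (from standard normal table)

Standard error: SE = √(p̂(1-p̂)/n) = √(0.293333×0.706667/150) = 0.03717426

Margin of error: E = z* × SE = 1.96 × 0.03717426 = 0.072862

Z-interval: p̂ ± E = 0.293333 ± 0.072862 = (0.220472, 0.366195)

Rounded to 4 decimal places:

(0.2205, 0.3662)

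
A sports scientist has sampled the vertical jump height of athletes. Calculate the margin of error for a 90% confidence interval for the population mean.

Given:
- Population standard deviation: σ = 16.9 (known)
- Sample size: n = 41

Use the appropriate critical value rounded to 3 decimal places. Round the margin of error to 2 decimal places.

The population standard deviation σ is known, so use the z-interval margin of error formula.

For 90% confidence, z* = 1.645 (from standard normal table)

Margin of error formula for z-interval: E = z* × σ/√n

E = 1.645 × 16.9/√41
  = 1.645 × 2.639337
  = 4.3417

Rounded to 2 decimal places:

4.34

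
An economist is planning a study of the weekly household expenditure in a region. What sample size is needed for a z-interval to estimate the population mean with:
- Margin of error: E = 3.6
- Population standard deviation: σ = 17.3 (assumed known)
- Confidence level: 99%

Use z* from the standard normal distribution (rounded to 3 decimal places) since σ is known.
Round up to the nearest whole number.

Using z* since population σ is known (z-interval formula).

For 99% confidence, z* = 2.576 (from standard normal table)

Sample size formula for z-interval: n = (z*σ/E)²

n = (2.576 × 17.3 / 3.6)²
  = (12.379111)²
  = 153.2424

Round up to the nearest whole number: n = 154

154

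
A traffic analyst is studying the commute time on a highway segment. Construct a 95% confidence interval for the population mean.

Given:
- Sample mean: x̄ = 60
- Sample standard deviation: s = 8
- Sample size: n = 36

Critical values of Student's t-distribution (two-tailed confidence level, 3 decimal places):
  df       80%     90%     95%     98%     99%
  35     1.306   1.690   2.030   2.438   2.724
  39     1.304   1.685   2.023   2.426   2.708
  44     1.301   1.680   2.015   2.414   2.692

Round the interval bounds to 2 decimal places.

The population standard deviation σ is unknown (only the sample standard deviation s is given), so use a t-interval with df = n - 1 = 36 - 1 = 35.

For 95% confidence with df = 35, t* = 2.030 (from t-table)

Standard error: SE = s/√n = 8/√36 = 1.333333

Margin of error: E = t* × SE = 2.030 × 1.333333 = 2.7067

T-interval: x̄ ± E = 60 ± 2.7067 = (57.2933, 62.7067)

Rounded to 2 decimal places:

(57.29, 62.71)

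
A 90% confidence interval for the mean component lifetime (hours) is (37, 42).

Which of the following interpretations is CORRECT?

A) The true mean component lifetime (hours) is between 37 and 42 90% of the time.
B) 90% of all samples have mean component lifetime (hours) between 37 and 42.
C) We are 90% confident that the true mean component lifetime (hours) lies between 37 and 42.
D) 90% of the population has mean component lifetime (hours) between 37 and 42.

A confidence interval represents our confidence in the procedure, not a probability statement about the parameter.

Key concept: If we repeated this sampling process many times and computed a 90% CI each time, about 90% of those intervals would contain the true population parameter.

For this specific interval (37, 42):
- Midpoint (point estimate): 39.5
- Margin of error: 2.5

The correct interpretation is the one stating confidence that the true parameter lies in the interval — option C.

C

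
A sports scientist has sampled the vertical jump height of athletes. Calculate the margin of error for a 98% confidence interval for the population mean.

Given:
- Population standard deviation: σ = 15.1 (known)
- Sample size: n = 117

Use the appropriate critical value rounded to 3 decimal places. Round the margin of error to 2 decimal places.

The population standard deviation σ is known, so use the z-interval margin of error formula.

For 98% confidence, z* = 2.326 (from standard normal table)

Margin of error formula for z-interval: E = z* × σ/√n

E = 2.326 × 15.1/√117
  = 2.326 × 1.395995
  = 3.2471

Rounded to 2 decimal places:

3.25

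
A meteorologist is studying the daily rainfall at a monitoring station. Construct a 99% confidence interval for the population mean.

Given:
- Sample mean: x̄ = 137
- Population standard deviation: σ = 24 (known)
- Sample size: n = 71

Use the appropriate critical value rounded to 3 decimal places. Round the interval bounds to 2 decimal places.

The population standard deviation σ is known, so use a z-interval (standard normal critical value).

For 99% confidence, z* = 2.576 (from standard normal table)

Standard error: SE = σ/√n = 24/√71 = 2.848276

Margin of error: E = z* × SE = 2.576 × 2.848276 = 7.3372

Z-interval: x̄ ± E = 137 ± 7.3372 = (129.6628, 144.3372)

Rounded to 2 decimal places:

(129.66, 144.34)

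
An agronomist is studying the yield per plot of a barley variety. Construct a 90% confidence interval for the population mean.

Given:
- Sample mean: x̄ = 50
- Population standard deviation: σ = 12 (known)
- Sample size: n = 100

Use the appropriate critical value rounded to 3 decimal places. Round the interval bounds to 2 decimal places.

The population standard deviation σ is known, so use a z-interval (standard normal critical value).

For 90% confidence, z* = 1.645 (from standard normal table)

Standard error: SE = σ/√n = 12/√100 = 1.200000

Margin of error: E = z* × SE = 1.645 × 1.200000 = 1.9740

Z-interval: x̄ ± E = 50 ± 1.9740 = (48.0260, 51.9740)

Rounded to 2 decimal places:

(48.03, 51.97)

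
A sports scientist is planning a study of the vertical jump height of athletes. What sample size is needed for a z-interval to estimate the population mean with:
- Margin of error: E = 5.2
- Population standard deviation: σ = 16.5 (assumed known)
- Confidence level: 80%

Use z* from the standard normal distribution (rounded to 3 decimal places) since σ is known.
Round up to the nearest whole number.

Using z* since population σ is known (z-interval formula).

For 80% confidence, z* = 1.282 (from standard normal table)

Sample size formula for z-interval: n = (z*σ/E)²

n = (1.282 × 16.5 / 5.2)²
  = (4.067885)²
  = 16.5477

Round up to the nearest whole number: n = 17

17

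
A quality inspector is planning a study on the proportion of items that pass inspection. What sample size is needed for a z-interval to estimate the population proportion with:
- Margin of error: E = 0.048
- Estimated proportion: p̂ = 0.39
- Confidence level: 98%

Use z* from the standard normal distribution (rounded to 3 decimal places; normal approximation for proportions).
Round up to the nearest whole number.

Using z* for proportion z-interval (normal approximation).

For 98% confidence, z* = 2.326 (from standard normal table)

Sample size formula for proportion z-interval: n = z*²p̂(1-p̂)/E²

n = 2.326² × 0.39 × 0.61 / 0.048²
  = 5.410276 × 0.2379 / 0.002304
  = 558.6392

Round up to the nearest whole number: n = 559

559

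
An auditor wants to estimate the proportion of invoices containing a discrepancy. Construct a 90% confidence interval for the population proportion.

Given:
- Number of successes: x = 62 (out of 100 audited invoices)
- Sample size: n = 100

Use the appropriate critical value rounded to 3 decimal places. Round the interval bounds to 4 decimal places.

Sample proportion: p̂ = 62/100 = 0.620000

Check conditions for normal approximation:
  np̂ = 62 ≥ 10 ✓
  n(1-p̂) = 38 ≥ 10 ✓

The sample is large enough, so use a z-interval (normal approximation) for the proportion.

For 90% confidence, z* = 1.645 (from standard normal table)

Standard error: SE = √(p̂(1-p̂)/n) = √(0.620000×0.380000/100) = 0.04853864

Margin of error: E = z* × SE = 1.645 × 0.04853864 = 0.079846

Z-interval: p̂ ± E = 0.620000 ± 0.079846 = (0.540154, 0.699846)

Rounded to 4 decimal places:

(0.5402, 0.6998)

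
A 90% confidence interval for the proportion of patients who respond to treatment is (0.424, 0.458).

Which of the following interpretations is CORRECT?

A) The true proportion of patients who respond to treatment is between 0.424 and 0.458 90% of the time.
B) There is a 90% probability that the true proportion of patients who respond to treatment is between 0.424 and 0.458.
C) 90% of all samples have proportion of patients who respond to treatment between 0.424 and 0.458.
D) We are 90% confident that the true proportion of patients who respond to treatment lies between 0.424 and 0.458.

A confidence interval represents our confidence in the procedure, not a probability statement about the parameter.

Key concept: If we repeated this sampling process many times and computed a 90% CI each time, about 90% of those intervals would contain the true population parameter.

For this specific interval (0.424, 0.458):
- Midpoint (point estimate): 0.441
- Margin of error: 0.017

The correct interpretation is the one stating confidence that the true parameter lies in the interval — option D.

D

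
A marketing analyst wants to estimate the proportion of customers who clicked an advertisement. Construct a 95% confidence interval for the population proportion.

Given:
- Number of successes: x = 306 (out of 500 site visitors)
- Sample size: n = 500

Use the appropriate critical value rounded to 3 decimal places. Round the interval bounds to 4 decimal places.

Sample proportion: p̂ = 306/500 = 0.612000

Check conditions for normal approximation:
  np̂ = 306 ≥ 10 ✓
  n(1-p̂) = 194 ≥ 10 ✓

The sample is large enough, so use a z-interval (normal approximation) for the proportion.

For 95% confidence, z* = 1.96 (from standard normal table)

Standard error: SE = √(p̂(1-p̂)/n) = √(0.612000×0.388000/500) = 0.02179248

Margin of error: E = z* × SE = 1.96 × 0.02179248 = 0.042713

Z-interval: p̂ ± E = 0.612000 ± 0.042713 = (0.569287, 0.654713)

Rounded to 4 decimal places:

(0.5693, 0.6547)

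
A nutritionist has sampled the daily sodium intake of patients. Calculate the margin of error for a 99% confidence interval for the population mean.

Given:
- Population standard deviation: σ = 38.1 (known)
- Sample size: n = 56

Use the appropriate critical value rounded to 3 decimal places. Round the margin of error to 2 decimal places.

The population standard deviation σ is known, so use the z-interval margin of error formula.

For 99% confidence, z* = 2.576 (from standard normal table)

Margin of error formula for z-interval: E = z* × σ/√n

E = 2.576 × 38.1/√56
  = 2.576 × 5.091327
  = 13.1153

Rounded to 2 decimal places:

13.12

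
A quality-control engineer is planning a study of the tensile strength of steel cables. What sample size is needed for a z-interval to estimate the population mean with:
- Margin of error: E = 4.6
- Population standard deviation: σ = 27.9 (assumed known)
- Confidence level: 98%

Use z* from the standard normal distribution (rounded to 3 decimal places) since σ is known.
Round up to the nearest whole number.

Using z* since population σ is known (z-interval formula).

For 98% confidence, z* = 2.326 (from standard normal table)

Sample size formula for z-interval: n = (z*σ/E)²

n = (2.326 × 27.9 / 4.6)²
  = (14.107696)²
  = 199.0271

Round up to the nearest whole number: n = 200

200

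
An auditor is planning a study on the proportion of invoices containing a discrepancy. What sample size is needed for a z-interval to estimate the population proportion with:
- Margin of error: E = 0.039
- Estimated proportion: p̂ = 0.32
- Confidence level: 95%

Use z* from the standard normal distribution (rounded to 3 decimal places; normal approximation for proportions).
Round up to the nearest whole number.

Using z* for proportion z-interval (normal approximation).

For 95% confidence, z* = 1.96 (from standard normal table)

Sample size formula for proportion z-interval: n = z*²p̂(1-p̂)/E²

n = 1.96² × 0.32 × 0.68 / 0.039²
  = 3.8416 × 0.2176 / 0.001521
  = 549.5938

Round up to the nearest whole number: n = 550

550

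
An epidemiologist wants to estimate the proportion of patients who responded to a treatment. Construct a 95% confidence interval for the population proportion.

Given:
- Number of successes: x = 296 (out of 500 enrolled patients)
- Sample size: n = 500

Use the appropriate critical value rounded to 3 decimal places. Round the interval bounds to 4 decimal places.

Sample proportion: p̂ = 296/500 = 0.592000

Check conditions for normal approximation:
  np̂ = 296 ≥ 10 ✓
  n(1-p̂) = 204 ≥ 10 ✓

The sample is large enough, so use a z-interval (normal approximation) for the proportion.

For 95% confidence, z* = 1.96 (from standard normal table)

Standard error: SE = √(p̂(1-p̂)/n) = √(0.592000×0.408000/500) = 0.02197890

Margin of error: E = z* × SE = 1.96 × 0.02197890 = 0.043079

Z-interval: p̂ ± E = 0.592000 ± 0.043079 = (0.548921, 0.635079)

Rounded to 4 decimal places:

(0.5489, 0.6351)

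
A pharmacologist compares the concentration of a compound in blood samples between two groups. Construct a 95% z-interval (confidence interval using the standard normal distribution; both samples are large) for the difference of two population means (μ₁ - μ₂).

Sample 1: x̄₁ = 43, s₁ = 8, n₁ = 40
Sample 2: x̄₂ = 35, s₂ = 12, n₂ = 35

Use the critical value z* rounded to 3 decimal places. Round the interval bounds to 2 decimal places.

Both samples are large (n₁ = 40 ≥ 30, n₂ = 35 ≥ 30), so a z-interval for the difference of means applies.

Point estimate: x̄₁ - x̄₂ = 43 - 35 = 8

Standard error: SE = √(s₁²/n₁ + s₂²/n₂)
= √(8²/40 + 12²/35)
= √(1.600000 + 4.114286)
= 2.390457

For 95% confidence, z* = 1.96 (from standard normal table)
Margin of error: E = z* × SE = 1.96 × 2.390457 = 4.6853

Z-interval: (x̄₁ - x̄₂) ± E = 8 ± 4.6853 = (3.3147, 12.6853)

Rounded to 2 decimal places:

(3.31, 12.69)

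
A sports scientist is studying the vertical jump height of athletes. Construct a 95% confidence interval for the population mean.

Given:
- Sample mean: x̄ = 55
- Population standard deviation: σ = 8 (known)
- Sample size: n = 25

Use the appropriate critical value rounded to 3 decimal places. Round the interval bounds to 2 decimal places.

The population standard deviation σ is known, so use a z-interval (standard normal critical value).

For 95% confidence, z* = 1.96 (from standard normal table)

Standard error: SE = σ/√n = 8/√25 = 1.600000

Margin of error: E = z* × SE = 1.96 × 1.600000 = 3.1360

Z-interval: x̄ ± E = 55 ± 3.1360 = (51.8640, 58.1360)

Rounded to 2 decimal places:

(51.86, 58.14)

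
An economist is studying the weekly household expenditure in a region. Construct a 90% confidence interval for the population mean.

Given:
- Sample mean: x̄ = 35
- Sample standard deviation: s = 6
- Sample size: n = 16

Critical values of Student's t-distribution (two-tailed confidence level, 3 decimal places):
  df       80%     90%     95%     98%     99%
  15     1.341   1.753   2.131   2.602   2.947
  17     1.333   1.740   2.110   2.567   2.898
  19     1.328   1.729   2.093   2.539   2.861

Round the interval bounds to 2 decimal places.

The population standard deviation σ is unknown (only the sample standard deviation s is given), so use a t-interval with df = n - 1 = 16 - 1 = 15.

For 90% confidence with df = 15, t* = 1.753 (from t-table)

Standard error: SE = s/√n = 6/√16 = 1.500000

Margin of error: E = t* × SE = 1.753 × 1.500000 = 2.6295

T-interval: x̄ ± E = 35 ± 2.6295 = (32.3705, 37.6295)

Rounded to 2 decimal places:

(32.37, 37.63)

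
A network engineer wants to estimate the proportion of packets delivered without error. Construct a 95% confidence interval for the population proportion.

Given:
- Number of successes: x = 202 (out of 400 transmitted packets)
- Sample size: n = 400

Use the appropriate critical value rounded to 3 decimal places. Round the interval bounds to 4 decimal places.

Sample proportion: p̂ = 202/400 = 0.505000

Check conditions for normal approximation:
  np̂ = 202 ≥ 10 ✓
  n(1-p̂) = 198 ≥ 10 ✓

The sample is large enough, so use a z-interval (normal approximation) for the proportion.

For 95% confidence, z* = 1.96 (from standard normal table)

Standard error: SE = √(p̂(1-p̂)/n) = √(0.505000×0.495000/400) = 0.02499875

Margin of error: E = z* × SE = 1.96 × 0.02499875 = 0.048998

Z-interval: p̂ ± E = 0.505000 ± 0.048998 = (0.456002, 0.553998)

Rounded to 4 decimal places:

(0.4560, 0.5540)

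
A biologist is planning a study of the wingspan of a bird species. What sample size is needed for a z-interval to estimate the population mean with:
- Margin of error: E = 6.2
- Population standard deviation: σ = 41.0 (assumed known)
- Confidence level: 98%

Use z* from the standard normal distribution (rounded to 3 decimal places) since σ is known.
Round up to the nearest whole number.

Using z* since population σ is known (z-interval formula).

For 98% confidence, z* = 2.326 (from standard normal table)

Sample size formula for z-interval: n = (z*σ/E)²

n = (2.326 × 41.0 / 6.2)²
  = (15.381613)²
  = 236.5940

Round up to the nearest whole number: n = 237

237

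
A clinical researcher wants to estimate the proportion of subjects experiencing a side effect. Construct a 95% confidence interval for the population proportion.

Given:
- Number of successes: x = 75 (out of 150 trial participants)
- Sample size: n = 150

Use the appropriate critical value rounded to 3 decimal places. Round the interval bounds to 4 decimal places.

Sample proportion: p̂ = 75/150 = 0.500000

Check conditions for normal approximation:
  np̂ = 75 ≥ 10 ✓
  n(1-p̂) = 75 ≥ 10 ✓

The sample is large enough, so use a z-interval (normal approximation) for the proportion.

For 95% confidence, z* = 1.96 (from standard normal table)

Standard error: SE = √(p̂(1-p̂)/n) = √(0.500000×0.500000/150) = 0.04082483

Margin of error: E = z* × SE = 1.96 × 0.04082483 = 0.080017

Z-interval: p̂ ± E = 0.500000 ± 0.080017 = (0.419983, 0.580017)

Rounded to 4 decimal places:

(0.4200, 0.5800)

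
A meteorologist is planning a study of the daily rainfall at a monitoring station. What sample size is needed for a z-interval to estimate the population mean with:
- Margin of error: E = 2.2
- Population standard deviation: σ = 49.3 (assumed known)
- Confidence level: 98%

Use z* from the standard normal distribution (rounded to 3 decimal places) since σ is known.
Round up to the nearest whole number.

Using z* since population σ is known (z-interval formula).

For 98% confidence, z* = 2.326 (from standard normal table)

Sample size formula for z-interval: n = (z*σ/E)²

n = (2.326 × 49.3 / 2.2)²
  = (52.123545)²
  = 2716.8640

Round up to the nearest whole number: n = 2717

2717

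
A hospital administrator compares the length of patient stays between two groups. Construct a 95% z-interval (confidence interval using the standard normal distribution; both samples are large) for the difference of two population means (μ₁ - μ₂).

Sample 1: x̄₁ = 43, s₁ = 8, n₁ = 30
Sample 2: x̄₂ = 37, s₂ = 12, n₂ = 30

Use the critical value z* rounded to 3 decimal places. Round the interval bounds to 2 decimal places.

Both samples are large (n₁ = 30 ≥ 30, n₂ = 30 ≥ 30), so a z-interval for the difference of means applies.

Point estimate: x̄₁ - x̄₂ = 43 - 37 = 6

Standard error: SE = √(s₁²/n₁ + s₂²/n₂)
= √(8²/30 + 12²/30)
= √(2.133333 + 4.800000)
= 2.633122

For 95% confidence, z* = 1.96 (from standard normal table)
Margin of error: E = z* × SE = 1.96 × 2.633122 = 5.1609

Z-interval: (x̄₁ - x̄₂) ± E = 6 ± 5.1609 = (0.8391, 11.1609)

Rounded to 2 decimal places:

(0.84, 11.16)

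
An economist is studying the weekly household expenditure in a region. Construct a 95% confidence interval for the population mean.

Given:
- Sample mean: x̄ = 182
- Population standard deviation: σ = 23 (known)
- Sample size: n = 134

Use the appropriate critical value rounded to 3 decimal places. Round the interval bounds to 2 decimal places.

The population standard deviation σ is known, so use a z-interval (standard normal critical value).

For 95% confidence, z* = 1.96 (from standard normal table)

Standard error: SE = σ/√n = 23/√134 = 1.986897

Margin of error: E = z* × SE = 1.96 × 1.986897 = 3.8943

Z-interval: x̄ ± E = 182 ± 3.8943 = (178.1057, 185.8943)

Rounded to 2 decimal places:

(178.11, 185.89)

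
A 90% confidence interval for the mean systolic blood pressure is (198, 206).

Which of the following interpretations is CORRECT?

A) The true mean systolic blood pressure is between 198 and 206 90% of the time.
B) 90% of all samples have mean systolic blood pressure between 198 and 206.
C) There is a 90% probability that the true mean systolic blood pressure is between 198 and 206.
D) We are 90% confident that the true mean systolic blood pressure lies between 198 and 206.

A confidence interval represents our confidence in the procedure, not a probability statement about the parameter.

Key concept: If we repeated this sampling process many times and computed a 90% CI each time, about 90% of those intervals would contain the true population parameter.

For this specific interval (198, 206):
- Midpoint (point estimate): 202
- Margin of error: 4

The correct interpretation is the one stating confidence that the true parameter lies in the interval — option D.

D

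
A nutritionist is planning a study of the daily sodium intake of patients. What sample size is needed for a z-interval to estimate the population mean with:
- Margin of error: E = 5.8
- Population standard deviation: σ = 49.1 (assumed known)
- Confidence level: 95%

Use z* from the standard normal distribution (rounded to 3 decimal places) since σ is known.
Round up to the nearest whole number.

Using z* since population σ is known (z-interval formula).

For 95% confidence, z* = 1.96 (from standard normal table)

Sample size formula for z-interval: n = (z*σ/E)²

n = (1.96 × 49.1 / 5.8)²
  = (16.592414)²
  = 275.3082

Round up to the nearest whole number: n = 276

276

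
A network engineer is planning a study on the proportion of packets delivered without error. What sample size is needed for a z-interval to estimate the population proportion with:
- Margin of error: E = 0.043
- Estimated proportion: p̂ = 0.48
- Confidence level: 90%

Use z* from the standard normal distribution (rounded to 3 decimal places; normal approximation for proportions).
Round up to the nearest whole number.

Using z* for proportion z-interval (normal approximation).

For 90% confidence, z* = 1.645 (from standard normal table)

Sample size formula for proportion z-interval: n = z*²p̂(1-p̂)/E²

n = 1.645² × 0.48 × 0.52 / 0.043²
  = 2.706025 × 0.2496 / 0.001849
  = 365.2914

Round up to the nearest whole number: n = 366

366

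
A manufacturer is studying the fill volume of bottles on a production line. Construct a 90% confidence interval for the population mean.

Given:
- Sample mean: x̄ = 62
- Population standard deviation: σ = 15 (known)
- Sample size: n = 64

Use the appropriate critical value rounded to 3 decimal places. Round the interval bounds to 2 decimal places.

The population standard deviation σ is known, so use a z-interval (standard normal critical value).

For 90% confidence, z* = 1.645 (from standard normal table)

Standard error: SE = σ/√n = 15/√64 = 1.875000

Margin of error: E = z* × SE = 1.645 × 1.875000 = 3.0844

Z-interval: x̄ ± E = 62 ± 3.0844 = (58.9156, 65.0844)

Rounded to 2 decimal places:

(58.92, 65.08)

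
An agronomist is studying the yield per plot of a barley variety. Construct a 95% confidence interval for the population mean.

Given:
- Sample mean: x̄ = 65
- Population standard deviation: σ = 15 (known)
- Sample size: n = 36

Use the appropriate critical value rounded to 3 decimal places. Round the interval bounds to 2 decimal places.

The population standard deviation σ is known, so use a z-interval (standard normal critical value).

For 95% confidence, z* = 1.96 (from standard normal table)

Standard error: SE = σ/√n = 15/√36 = 2.500000

Margin of error: E = z* × SE = 1.96 × 2.500000 = 4.9000

Z-interval: x̄ ± E = 65 ± 4.9000 = (60.1000, 69.9000)

Rounded to 2 decimal places:

(60.10, 69.90)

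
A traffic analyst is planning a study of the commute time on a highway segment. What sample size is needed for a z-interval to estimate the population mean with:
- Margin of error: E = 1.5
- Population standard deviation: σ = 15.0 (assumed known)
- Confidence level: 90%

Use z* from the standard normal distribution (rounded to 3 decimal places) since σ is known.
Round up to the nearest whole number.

Using z* since population σ is known (z-interval formula).

For 90% confidence, z* = 1.645 (from standard normal table)

Sample size formula for z-interval: n = (z*σ/E)²

n = (1.645 × 15.0 / 1.5)²
  = (16.450000)²
  = 270.6025

Round up to the nearest whole number: n = 271

271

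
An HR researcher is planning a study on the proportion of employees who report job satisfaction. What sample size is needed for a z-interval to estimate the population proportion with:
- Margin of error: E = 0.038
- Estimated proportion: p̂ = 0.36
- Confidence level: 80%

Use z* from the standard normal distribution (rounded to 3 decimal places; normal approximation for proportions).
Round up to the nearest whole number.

Using z* for proportion z-interval (normal approximation).

For 80% confidence, z* = 1.282 (from standard normal table)

Sample size formula for proportion z-interval: n = z*²p̂(1-p̂)/E²

n = 1.282² × 0.36 × 0.64 / 0.038²
  = 1.643524 × 0.2304 / 0.001444
  = 262.2354

Round up to the nearest whole number: n = 263

263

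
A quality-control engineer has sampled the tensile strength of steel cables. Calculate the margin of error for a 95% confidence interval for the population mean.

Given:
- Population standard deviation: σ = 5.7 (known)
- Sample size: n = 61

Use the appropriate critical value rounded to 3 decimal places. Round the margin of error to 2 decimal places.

The population standard deviation σ is known, so use the z-interval margin of error formula.

For 95% confidence, z* = 1.96 (from standard normal table)

Margin of error formula for z-interval: E = z* × σ/√n

E = 1.96 × 5.7/√61
  = 1.96 × 0.729810
  = 1.4304

Rounded to 2 decimal places:

1.43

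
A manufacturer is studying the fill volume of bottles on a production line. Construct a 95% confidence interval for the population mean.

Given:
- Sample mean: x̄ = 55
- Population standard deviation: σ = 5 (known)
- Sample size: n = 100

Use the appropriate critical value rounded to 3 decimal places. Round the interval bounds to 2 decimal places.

The population standard deviation σ is known, so use a z-interval (standard normal critical value).

For 95% confidence, z* = 1.96 (from standard normal table)

Standard error: SE = σ/√n = 5/√100 = 0.500000

Margin of error: E = z* × SE = 1.96 × 0.500000 = 0.9800

Z-interval: x̄ ± E = 55 ± 0.9800 = (54.0200, 55.9800)

Rounded to 2 decimal places:

(54.02, 55.98)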